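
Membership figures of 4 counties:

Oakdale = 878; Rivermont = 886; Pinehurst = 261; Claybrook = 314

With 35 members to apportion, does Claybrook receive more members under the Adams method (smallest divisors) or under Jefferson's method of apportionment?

Adams

Adams: Oakdale 13, Rivermont 13, Pinehurst 4, Claybrook 5.
Jefferson: Oakdale 13, Rivermont 14, Pinehurst 4, Claybrook 4.
Claybrook gets 5 under Adams and 4 under Jefferson.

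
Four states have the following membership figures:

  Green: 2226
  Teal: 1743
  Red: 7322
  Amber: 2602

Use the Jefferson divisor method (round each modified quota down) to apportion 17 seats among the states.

Standard divisor 13893/17 ≈ 817.235; standard quotas: Green 2.724, Teal 2.133, Red 8.959, Amber 3.184.
Rounding down gives 2, 2, 8, 3 = 15 seats, so the divisor must be adjusted.
With modified divisor 737: modified quotas Green 3.020, Teal 2.365, Red 9.935, Amber 3.531.
Rounding down: Green 3, Teal 2, Red 9, Amber 3 (total 17).

Green=3, Teal=2, Red=9, Amber=3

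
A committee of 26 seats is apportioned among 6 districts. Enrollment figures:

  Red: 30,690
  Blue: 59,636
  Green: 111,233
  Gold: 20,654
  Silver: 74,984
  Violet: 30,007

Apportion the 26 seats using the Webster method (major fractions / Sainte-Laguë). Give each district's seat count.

Standard divisor 327204/26 ≈ 12584.769; standard quotas: Red 2.439, Blue 4.739, Green 8.839, Gold 1.641, Silver 5.958, Violet 2.384.
Rounding to the nearest integer gives Red 2, Blue 5, Green 9, Gold 2, Silver 6, Violet 2 — total 26, matching the house size, so no adjustment is needed.

Red: 2, Blue: 5, Green: 9, Gold: 2, Silver: 6, Violet: 2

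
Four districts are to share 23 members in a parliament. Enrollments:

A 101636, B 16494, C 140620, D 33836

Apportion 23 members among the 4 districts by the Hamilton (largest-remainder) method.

Total 292586; standard divisor 292586/23 ≈ 12721.13.
Standard quotas: A 7.9895, B 1.2966, C 11.0540, D 2.6598.
Lower quotas: A 7, B 1, C 11, D 2 (sum 21, leaving 2 seats).
Remainders in descending order: A 0.9895, D 0.6598, B 0.2966, C 0.0540.
Largest remainders: A, D receive the extra seats.

A 8, B 1, C 11, D 3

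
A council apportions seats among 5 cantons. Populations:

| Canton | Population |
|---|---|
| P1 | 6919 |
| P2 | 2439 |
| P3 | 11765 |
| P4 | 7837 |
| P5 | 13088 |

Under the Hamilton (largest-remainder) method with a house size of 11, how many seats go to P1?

Total 42048; standard divisor 42048/11 ≈ 3822.545.
Standard quotas: P1 1.8101, P2 0.6381, P3 3.0778, P4 2.0502, P5 3.4239.
Lower quotas: P1 1, P2 0, P3 3, P4 2, P5 3 (sum 9, leaving 2 seats).
Remainders in descending order: P1 0.8101, P2 0.6381, P5 0.4239, P3 0.0778, P4 0.0502.
Largest remainders: P1, P2 receive the extra seats.
P1 receives 2.

2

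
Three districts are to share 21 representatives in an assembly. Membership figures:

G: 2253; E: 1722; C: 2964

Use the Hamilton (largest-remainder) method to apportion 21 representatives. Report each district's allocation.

Total 6939; standard divisor 6939/21 ≈ 330.429.
Standard quotas: G 6.818, E 5.211, C 8.970.
Lower quotas: G 6, E 5, C 8 (sum 19, leaving 2 seats).
Remainders in descending order: C 0.970, G 0.818, E 0.211.
The surplus seats go to C, G.

G 7; E 5; C 9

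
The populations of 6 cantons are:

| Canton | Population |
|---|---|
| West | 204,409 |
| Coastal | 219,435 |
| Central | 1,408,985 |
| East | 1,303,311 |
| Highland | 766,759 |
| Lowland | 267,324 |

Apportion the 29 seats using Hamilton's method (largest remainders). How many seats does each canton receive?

The standard divisor is 4170223/29 ≈ 143800.793.
Standard quotas: West 1.4215, Coastal 1.5260, Central 9.7982, East 9.0633, Highland 5.3321, Lowland 1.8590.
Lower quotas: West 1, Coastal 1, Central 9, East 9, Highland 5, Lowland 1 (sum 26, leaving 3 seats).
Remainders in descending order: Lowland 0.8590, Central 0.7982, Coastal 0.5260, West 0.4215, Highland 0.3321, East 0.0633.
Largest remainders: Lowland, Central, Coastal receive the extra seats.

West=1, Coastal=2, Central=10, East=9, Highland=5, Lowland=2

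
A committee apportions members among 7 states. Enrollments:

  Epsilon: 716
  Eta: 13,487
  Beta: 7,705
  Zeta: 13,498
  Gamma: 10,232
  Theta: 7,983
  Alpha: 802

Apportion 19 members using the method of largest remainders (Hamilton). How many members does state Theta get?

Standard divisor: 54423 ÷ 19 ≈ 2864.368.
Standard quotas: Epsilon 0.2500, Eta 4.7085, Beta 2.6899, Zeta 4.7124, Gamma 3.5722, Theta 2.7870, Alpha 0.2800.
Lower quotas: Epsilon 0, Eta 4, Beta 2, Zeta 4, Gamma 3, Theta 2, Alpha 0 (sum 15, leaving 4 seats).
Remainders in descending order: Theta 0.7870, Zeta 0.7124, Eta 0.7085, Beta 0.6899, Gamma 0.5722, Alpha 0.2800, Epsilon 0.2500.
Largest remainders: Theta, Zeta, Eta, Beta receive the extra seats.
Theta receives 3.

3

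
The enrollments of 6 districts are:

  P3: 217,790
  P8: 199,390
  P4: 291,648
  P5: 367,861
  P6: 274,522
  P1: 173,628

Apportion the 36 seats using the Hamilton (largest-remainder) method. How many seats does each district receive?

P3=5, P8=5, P4=7, P5=9, P6=6, P1=4

Standard divisor: 1524839 ÷ 36 ≈ 42356.639.
Standard quotas: P3 5.1418, P8 4.7074, P4 6.8855, P5 8.6848, P6 6.4812, P1 4.0992.
Lower quotas: P3 5, P8 4, P4 6, P5 8, P6 6, P1 4 (sum 33, leaving 3 seats).
Remainders in descending order: P4 0.8855, P8 0.7074, P5 0.6848, P6 0.4812, P3 0.1418, P1 0.0992.
Largest remainders: P4, P8, P5 receive the extra seats.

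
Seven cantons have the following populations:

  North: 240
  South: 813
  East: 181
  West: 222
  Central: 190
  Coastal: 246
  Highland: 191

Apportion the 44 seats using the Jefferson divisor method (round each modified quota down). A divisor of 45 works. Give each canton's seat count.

With modified divisor 45: modified quotas North 5.333, South 18.067, East 4.022, West 4.933, Central 4.222, Coastal 5.467, Highland 4.244.
Rounding down: North 5, South 18, East 4, West 4, Central 4, Coastal 5, Highland 4 (total 44).

North 5; South 18; East 4; West 4; Central 4; Coastal 5; Highland 4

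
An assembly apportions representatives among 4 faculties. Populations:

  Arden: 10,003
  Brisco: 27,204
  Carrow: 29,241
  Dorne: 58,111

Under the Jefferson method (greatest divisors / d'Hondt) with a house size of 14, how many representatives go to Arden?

Standard divisor 124559/14 ≈ 8897.071; standard quotas: Arden 1.124, Brisco 3.058, Carrow 3.287, Dorne 6.531.
Rounding down gives 1, 3, 3, 6 = 13 seats, so the divisor must be adjusted.
With modified divisor 7800: modified quotas Arden 1.282, Brisco 3.488, Carrow 3.749, Dorne 7.450.
Rounding down: Arden 1, Brisco 3, Carrow 3, Dorne 7 (total 14).
Arden receives 1.

1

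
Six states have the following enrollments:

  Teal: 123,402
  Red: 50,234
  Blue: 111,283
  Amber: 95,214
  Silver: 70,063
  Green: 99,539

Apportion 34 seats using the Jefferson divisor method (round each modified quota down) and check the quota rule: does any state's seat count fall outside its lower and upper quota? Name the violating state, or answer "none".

Standard quotas: Teal 7.632, Red 3.107, Blue 6.883, Amber 5.889, Silver 4.333, Green 6.156.
Jefferson allocation: Teal 8, Red 3, Blue 7, Amber 6, Silver 4, Green 6.
Every allocation lies between the lower and upper quota.

none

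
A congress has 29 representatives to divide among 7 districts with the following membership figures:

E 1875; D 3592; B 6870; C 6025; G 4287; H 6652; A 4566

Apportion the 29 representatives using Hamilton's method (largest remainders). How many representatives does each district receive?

E 1, D 3, B 6, C 5, G 4, H 6, A 4

The standard divisor is 33867/29 ≈ 1167.828.
Standard quotas: E 1.6055, D 3.0758, B 5.8827, C 5.1592, G 3.6709, H 5.6960, A 3.9098.
Lower quotas: E 1, D 3, B 5, C 5, G 3, H 5, A 3 (sum 25, leaving 4 seats).
Remainders in descending order: A 0.9098, B 0.8827, H 0.6960, G 0.6709, E 0.6055, C 0.1592, D 0.0758.
Largest remainders: A, B, H, G receive the extra seats.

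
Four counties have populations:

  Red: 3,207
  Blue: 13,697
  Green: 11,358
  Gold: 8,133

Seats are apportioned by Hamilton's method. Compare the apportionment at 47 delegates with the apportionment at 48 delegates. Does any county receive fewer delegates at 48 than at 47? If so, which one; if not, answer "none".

At 47 seats: Red 4, Blue 18, Green 15, Gold 10.
At 48 seats: Red 4, Blue 18, Green 15, Gold 11.
No county's allocation decreased.

none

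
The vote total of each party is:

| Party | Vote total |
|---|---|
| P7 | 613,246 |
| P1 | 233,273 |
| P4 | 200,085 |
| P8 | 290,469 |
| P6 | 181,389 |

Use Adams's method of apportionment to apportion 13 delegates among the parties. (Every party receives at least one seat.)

Standard divisor 1518462/13 ≈ 116804.769; standard quotas: P7 5.250, P1 1.997, P4 1.713, P8 2.487, P6 1.553.
Rounding up gives 6, 2, 2, 3, 2 = 15 seats, so the divisor must be adjusted.
With modified divisor 149300: modified quotas P7 4.107, P1 1.562, P4 1.340, P8 1.946, P6 1.215.
Rounding up: P7 5, P1 2, P4 2, P8 2, P6 2 (total 13).

P7: 5, P1: 2, P4: 2, P8: 2, P6: 2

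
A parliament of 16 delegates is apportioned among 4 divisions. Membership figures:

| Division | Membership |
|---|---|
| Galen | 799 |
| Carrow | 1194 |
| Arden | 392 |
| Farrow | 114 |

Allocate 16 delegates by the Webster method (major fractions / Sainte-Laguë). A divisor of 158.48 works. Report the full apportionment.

Galen 5, Carrow 8, Arden 2, Farrow 1

With modified divisor 158.48: modified quotas Galen 5.042, Carrow 7.534, Arden 2.473, Farrow 0.719.
Rounding to the nearest integer: Galen 5, Carrow 8, Arden 2, Farrow 1 (total 16).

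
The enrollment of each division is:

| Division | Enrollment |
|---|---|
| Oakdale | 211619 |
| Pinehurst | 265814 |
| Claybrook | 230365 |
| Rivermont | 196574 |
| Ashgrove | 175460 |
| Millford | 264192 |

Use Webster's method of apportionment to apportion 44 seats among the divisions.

Oakdale 7, Pinehurst 9, Claybrook 7, Rivermont 6, Ashgrove 6, Millford 9

Standard divisor 1344024/44 ≈ 30546; standard quotas: Oakdale 6.928, Pinehurst 8.702, Claybrook 7.542, Rivermont 6.435, Ashgrove 5.744, Millford 8.649.
Rounding to the nearest integer gives 7, 9, 8, 6, 6, 9 = 45 seats, so the divisor must be adjusted.
With modified divisor 30900: modified quotas Oakdale 6.849, Pinehurst 8.602, Claybrook 7.455, Rivermont 6.362, Ashgrove 5.678, Millford 8.550.
Rounding to the nearest integer: Oakdale 7, Pinehurst 9, Claybrook 7, Rivermont 6, Ashgrove 6, Millford 9 (total 44).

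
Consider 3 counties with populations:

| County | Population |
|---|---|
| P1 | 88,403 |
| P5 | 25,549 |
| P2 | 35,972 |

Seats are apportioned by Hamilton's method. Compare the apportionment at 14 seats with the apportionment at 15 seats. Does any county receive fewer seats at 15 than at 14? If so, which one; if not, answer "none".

At 14 seats: P1 8, P5 3, P2 3.
At 15 seats: P1 9, P5 2, P2 4.
P5 drops from 3 to 2.

P5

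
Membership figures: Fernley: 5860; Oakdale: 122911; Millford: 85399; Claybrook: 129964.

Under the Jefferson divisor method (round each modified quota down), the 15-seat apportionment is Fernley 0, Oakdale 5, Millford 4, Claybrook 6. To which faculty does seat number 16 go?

Priority for the next seat is population ÷ (current seats + 1).
Priorities: Fernley 5860.000, Oakdale 20485.167, Millford 17079.800, Claybrook 18566.286.
Highest priority: Oakdale.

Oakdale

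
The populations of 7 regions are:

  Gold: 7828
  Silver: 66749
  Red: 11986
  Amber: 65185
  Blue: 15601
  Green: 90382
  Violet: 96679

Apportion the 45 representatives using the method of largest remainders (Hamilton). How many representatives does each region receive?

Gold=1, Silver=8, Red=2, Amber=8, Blue=2, Green=12, Violet=12

The standard divisor is 354410/45 ≈ 7875.778.
Standard quotas: Gold 0.9939, Silver 8.4752, Red 1.5219, Amber 8.2766, Blue 1.9809, Green 11.4759, Violet 12.2755.
Lower quotas: Gold 0, Silver 8, Red 1, Amber 8, Blue 1, Green 11, Violet 12 (sum 41, leaving 4 seats).
Remainders in descending order: Gold 0.9939, Blue 0.9809, Red 0.5219, Green 0.4759, Silver 0.4752, Amber 0.2766, Violet 0.2755.
Largest remainders: Gold, Blue, Red, Green receive the extra seats.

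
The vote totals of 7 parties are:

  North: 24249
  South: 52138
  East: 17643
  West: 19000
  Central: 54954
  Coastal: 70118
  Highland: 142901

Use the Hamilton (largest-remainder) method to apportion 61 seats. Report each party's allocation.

Standard divisor: 381003 ÷ 61 ≈ 6245.951.
Standard quotas: North 3.8824, South 8.3475, East 2.8247, West 3.0420, Central 8.7983, Coastal 11.2262, Highland 22.8790.
Lower quotas: North 3, South 8, East 2, West 3, Central 8, Coastal 11, Highland 22 (sum 57, leaving 4 seats).
Remainders in descending order: North 0.8824, Highland 0.8790, East 0.8247, Central 0.7983, South 0.3475, Coastal 0.2262, West 0.0420.
Largest remainders: North, Highland, East, Central receive the extra seats.

North 4; South 8; East 3; West 3; Central 9; Coastal 11; Highland 23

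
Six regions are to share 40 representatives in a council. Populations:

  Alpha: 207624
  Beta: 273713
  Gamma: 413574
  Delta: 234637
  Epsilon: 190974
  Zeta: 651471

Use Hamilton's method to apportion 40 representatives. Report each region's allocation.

Alpha 4; Beta 6; Gamma 8; Delta 5; Epsilon 4; Zeta 13

Standard divisor: 1971993 ÷ 40 ≈ 49299.825.
Standard quotas: Alpha 4.2115, Beta 5.5520, Gamma 8.3890, Delta 4.7594, Epsilon 3.8737, Zeta 13.2145.
Lower quotas: Alpha 4, Beta 5, Gamma 8, Delta 4, Epsilon 3, Zeta 13 (sum 37, leaving 3 seats).
Remainders in descending order: Epsilon 0.8737, Delta 0.7594, Beta 0.5520, Gamma 0.3890, Zeta 0.2145, Alpha 0.2115.
Largest remainders: Epsilon, Delta, Beta receive the extra seats.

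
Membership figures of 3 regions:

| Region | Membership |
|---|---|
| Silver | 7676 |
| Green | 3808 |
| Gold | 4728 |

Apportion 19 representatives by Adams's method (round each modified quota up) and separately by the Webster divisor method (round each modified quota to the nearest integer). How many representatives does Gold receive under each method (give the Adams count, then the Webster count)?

5 and 6

Adams: Silver 9, Green 5, Gold 5.
Webster: Silver 9, Green 4, Gold 6.
Gold gets 5 under Adams and 6 under Webster.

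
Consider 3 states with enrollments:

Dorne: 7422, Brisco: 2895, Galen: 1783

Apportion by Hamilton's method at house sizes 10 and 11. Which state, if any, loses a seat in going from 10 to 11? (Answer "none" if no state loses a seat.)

At 10 seats: Dorne 6, Brisco 2, Galen 2.
At 11 seats: Dorne 7, Brisco 3, Galen 1.
Galen drops from 2 to 1.

Galen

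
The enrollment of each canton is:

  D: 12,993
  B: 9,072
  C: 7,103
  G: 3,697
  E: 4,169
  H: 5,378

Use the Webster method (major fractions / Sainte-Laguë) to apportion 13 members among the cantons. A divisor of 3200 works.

With modified divisor 3200: modified quotas D 4.060, B 2.835, C 2.220, G 1.155, E 1.303, H 1.681.
Rounding to the nearest integer: D 4, B 3, C 2, G 1, E 1, H 2 (total 13).

D 4, B 3, C 2, G 1, E 1, H 2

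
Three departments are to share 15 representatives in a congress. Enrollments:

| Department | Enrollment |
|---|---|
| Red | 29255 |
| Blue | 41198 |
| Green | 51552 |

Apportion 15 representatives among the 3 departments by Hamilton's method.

Standard divisor: 122005 ÷ 15 ≈ 8133.667.
Standard quotas: Red 3.5968, Blue 5.0651, Green 6.3381.
Lower quotas: Red 3, Blue 5, Green 6 (sum 14, leaving 1 seat).
Remainders in descending order: Red 0.5968, Green 0.3381, Blue 0.0651.
Largest remainder: Red receives the extra seat.

Red 4, Blue 5, Green 6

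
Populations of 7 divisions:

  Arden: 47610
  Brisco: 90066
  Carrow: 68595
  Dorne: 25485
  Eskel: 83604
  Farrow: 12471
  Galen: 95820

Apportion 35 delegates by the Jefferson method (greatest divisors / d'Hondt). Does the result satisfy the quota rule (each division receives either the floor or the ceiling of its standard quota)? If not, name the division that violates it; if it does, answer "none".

none

Standard quotas: Arden 3.933, Brisco 7.441, Carrow 5.667, Dorne 2.105, Eskel 6.907, Farrow 1.030, Galen 7.916.
Jefferson allocation: Arden 4, Brisco 7, Carrow 6, Dorne 2, Eskel 7, Farrow 1, Galen 8.
Every allocation lies between the lower and upper quota.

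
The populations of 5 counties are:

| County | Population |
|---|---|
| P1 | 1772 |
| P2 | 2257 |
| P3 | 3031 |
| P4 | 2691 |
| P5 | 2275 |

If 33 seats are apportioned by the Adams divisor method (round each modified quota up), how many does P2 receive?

Standard divisor 12026/33 ≈ 364.424; standard quotas: P1 4.862, P2 6.193, P3 8.317, P4 7.384, P5 6.243.
Rounding up gives 5, 7, 9, 8, 7 = 36 seats, so the divisor must be adjusted.
With modified divisor 382: modified quotas P1 4.639, P2 5.908, P3 7.935, P4 7.045, P5 5.955.
Rounding up: P1 5, P2 6, P3 8, P4 8, P5 6 (total 33).
P2 receives 6.

6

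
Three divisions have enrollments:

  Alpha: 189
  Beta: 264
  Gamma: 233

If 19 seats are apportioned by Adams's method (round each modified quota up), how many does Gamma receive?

7

Standard divisor 686/19 ≈ 36.105; standard quotas: Alpha 5.235, Beta 7.312, Gamma 6.453.
Rounding up gives 6, 8, 7 = 21 seats, so the divisor must be adjusted.
With modified divisor 38: modified quotas Alpha 4.974, Beta 6.947, Gamma 6.132.
Rounding up: Alpha 5, Beta 7, Gamma 7 (total 19).
Gamma receives 7.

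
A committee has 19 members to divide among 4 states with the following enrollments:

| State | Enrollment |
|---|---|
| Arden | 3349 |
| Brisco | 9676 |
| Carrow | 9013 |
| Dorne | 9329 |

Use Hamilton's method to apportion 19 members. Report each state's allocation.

Total 31367; standard divisor 31367/19 ≈ 1650.895.
Standard quotas: Arden 2.0286, Brisco 5.8611, Carrow 5.4595, Dorne 5.6509.
Lower quotas: Arden 2, Brisco 5, Carrow 5, Dorne 5 (sum 17, leaving 2 seats).
Remainders in descending order: Brisco 0.8611, Dorne 0.6509, Carrow 0.4595, Arden 0.0286.
Largest remainders: Brisco, Dorne receive the extra seats.

Arden: 2, Brisco: 6, Carrow: 5, Dorne: 6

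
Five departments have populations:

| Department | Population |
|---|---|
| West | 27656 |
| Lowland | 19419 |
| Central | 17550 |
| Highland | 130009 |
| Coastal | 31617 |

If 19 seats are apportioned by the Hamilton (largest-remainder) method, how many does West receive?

Total 226251; standard divisor 226251/19 ≈ 11907.947.
Standard quotas: West 2.3225, Lowland 1.6308, Central 1.4738, Highland 10.9178, Coastal 2.6551.
Lower quotas: West 2, Lowland 1, Central 1, Highland 10, Coastal 2 (sum 16, leaving 3 seats).
Remainders in descending order: Highland 0.9178, Coastal 0.6551, Lowland 0.6308, Central 0.4738, West 0.3225.
Largest remainders: Highland, Coastal, Lowland receive the extra seats.
West receives 2.

2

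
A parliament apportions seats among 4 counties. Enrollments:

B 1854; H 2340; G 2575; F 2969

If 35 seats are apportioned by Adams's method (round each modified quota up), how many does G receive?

Standard divisor 9738/35 ≈ 278.229; standard quotas: B 6.664, H 8.410, G 9.255, F 10.671.
Rounding up gives 7, 9, 10, 11 = 37 seats, so the divisor must be adjusted.
With modified divisor 295: modified quotas B 6.285, H 7.932, G 8.729, F 10.064.
Rounding up: B 7, H 8, G 9, F 11 (total 35).
G receives 9.

9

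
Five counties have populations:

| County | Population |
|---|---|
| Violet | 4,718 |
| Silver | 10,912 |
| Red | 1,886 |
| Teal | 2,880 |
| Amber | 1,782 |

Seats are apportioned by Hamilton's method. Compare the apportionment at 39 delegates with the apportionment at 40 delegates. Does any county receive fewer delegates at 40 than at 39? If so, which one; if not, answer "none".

Red

At 39 seats: Violet 8, Silver 19, Red 4, Teal 5, Amber 3.
At 40 seats: Violet 9, Silver 20, Red 3, Teal 5, Amber 3.
Red drops from 4 to 3.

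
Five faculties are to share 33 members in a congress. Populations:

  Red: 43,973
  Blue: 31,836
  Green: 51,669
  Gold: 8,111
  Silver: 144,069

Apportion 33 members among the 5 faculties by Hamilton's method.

Total 279658; standard divisor 279658/33 ≈ 8474.485.
Standard quotas: Red 5.1889, Blue 3.7567, Green 6.0970, Gold 0.9571, Silver 17.0003.
Lower quotas: Red 5, Blue 3, Green 6, Gold 0, Silver 17 (sum 31, leaving 2 seats).
Remainders in descending order: Gold 0.9571, Blue 0.7567, Red 0.1889, Green 0.0970, Silver 0.0003.
Largest remainders: Gold, Blue receive the extra seats.

Red 5; Blue 4; Green 6; Gold 1; Silver 17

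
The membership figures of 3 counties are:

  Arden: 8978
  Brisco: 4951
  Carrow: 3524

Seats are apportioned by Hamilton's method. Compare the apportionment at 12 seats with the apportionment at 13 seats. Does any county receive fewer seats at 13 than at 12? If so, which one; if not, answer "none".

At 12 seats: Arden 6, Brisco 3, Carrow 3.
At 13 seats: Arden 7, Brisco 4, Carrow 2.
Carrow drops from 3 to 2.

Carrow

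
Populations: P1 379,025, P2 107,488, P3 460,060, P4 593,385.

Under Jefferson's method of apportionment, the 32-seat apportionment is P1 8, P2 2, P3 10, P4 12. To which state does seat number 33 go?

P4

Priority for the next seat is population ÷ (current seats + 1).
Priorities: P1 42113.889, P2 35829.333, P3 41823.636, P4 45645.000.
Highest priority: P4.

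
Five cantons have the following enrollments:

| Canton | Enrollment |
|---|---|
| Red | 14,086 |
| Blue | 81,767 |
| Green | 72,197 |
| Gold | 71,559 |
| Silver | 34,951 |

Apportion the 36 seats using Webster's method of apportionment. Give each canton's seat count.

Red=2, Blue=11, Green=9, Gold=9, Silver=5

Standard divisor 274560/36 ≈ 7626.667; standard quotas: Red 1.847, Blue 10.721, Green 9.466, Gold 9.383, Silver 4.583.
Rounding to the nearest integer gives Red 2, Blue 11, Green 9, Gold 9, Silver 5 — total 36, matching the house size, so no adjustment is needed.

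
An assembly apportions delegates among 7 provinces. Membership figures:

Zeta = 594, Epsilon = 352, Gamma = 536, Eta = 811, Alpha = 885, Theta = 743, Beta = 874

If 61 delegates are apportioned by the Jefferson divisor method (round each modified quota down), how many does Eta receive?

10

Standard divisor 4795/61 ≈ 78.607; standard quotas: Zeta 7.557, Epsilon 4.478, Gamma 6.819, Eta 10.317, Alpha 11.259, Theta 9.452, Beta 11.119.
Rounding down gives 7, 4, 6, 10, 11, 9, 11 = 58 seats, so the divisor must be adjusted.
With modified divisor 74: modified quotas Zeta 8.027, Epsilon 4.757, Gamma 7.243, Eta 10.959, Alpha 11.959, Theta 10.041, Beta 11.811.
Rounding down: Zeta 8, Epsilon 4, Gamma 7, Eta 10, Alpha 11, Theta 10, Beta 11 (total 61).
Eta receives 10.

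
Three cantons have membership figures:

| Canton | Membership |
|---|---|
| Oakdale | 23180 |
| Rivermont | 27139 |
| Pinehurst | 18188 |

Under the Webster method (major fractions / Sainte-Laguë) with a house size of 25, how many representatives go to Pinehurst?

7

Standard divisor 68507/25 ≈ 2740.28; standard quotas: Oakdale 8.459, Rivermont 9.904, Pinehurst 6.637.
Rounding to the nearest integer gives Oakdale 8, Rivermont 10, Pinehurst 7 — total 25, matching the house size, so no adjustment is needed.
Pinehurst receives 7.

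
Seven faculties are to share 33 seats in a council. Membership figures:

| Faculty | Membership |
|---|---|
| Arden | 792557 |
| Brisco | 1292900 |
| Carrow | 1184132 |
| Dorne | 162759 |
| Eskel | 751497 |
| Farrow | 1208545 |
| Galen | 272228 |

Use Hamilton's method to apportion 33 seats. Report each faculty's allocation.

Arden 5, Brisco 7, Carrow 7, Dorne 1, Eskel 4, Farrow 7, Galen 2

Standard divisor: 5664618 ÷ 33 ≈ 171655.091.
Standard quotas: Arden 4.6171, Brisco 7.5320, Carrow 6.8983, Dorne 0.9482, Eskel 4.3779, Farrow 7.0405, Galen 1.5859.
Lower quotas: Arden 4, Brisco 7, Carrow 6, Dorne 0, Eskel 4, Farrow 7, Galen 1 (sum 29, leaving 4 seats).
Remainders in descending order: Dorne 0.9482, Carrow 0.8983, Arden 0.6171, Galen 0.5859, Brisco 0.5320, Eskel 0.3779, Farrow 0.0405.
Largest remainders: Dorne, Carrow, Arden, Galen receive the extra seats.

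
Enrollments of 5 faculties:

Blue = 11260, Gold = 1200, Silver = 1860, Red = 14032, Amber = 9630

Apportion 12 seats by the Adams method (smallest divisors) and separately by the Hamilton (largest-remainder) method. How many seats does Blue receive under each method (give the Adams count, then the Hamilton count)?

3 and 4

Adams: Blue 3, Gold 1, Silver 1, Red 4, Amber 3.
Hamilton: Blue 4, Gold 0, Silver 1, Red 4, Amber 3.
Blue gets 3 under Adams and 4 under Hamilton.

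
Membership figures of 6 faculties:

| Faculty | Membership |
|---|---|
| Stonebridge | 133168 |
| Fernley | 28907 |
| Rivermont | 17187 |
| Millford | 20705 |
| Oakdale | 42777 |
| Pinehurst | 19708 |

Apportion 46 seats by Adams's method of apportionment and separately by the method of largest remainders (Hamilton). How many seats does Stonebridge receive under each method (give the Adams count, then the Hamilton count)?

Adams: Stonebridge 22, Fernley 5, Rivermont 3, Millford 4, Oakdale 8, Pinehurst 4.
Hamilton: Stonebridge 23, Fernley 5, Rivermont 3, Millford 4, Oakdale 8, Pinehurst 3.
Stonebridge gets 22 under Adams and 23 under Hamilton.

22 and 23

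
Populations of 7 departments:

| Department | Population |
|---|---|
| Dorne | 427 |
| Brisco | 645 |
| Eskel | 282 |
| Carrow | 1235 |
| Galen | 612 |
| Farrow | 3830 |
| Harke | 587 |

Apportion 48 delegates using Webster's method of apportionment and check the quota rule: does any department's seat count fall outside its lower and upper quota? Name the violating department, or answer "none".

Standard quotas: Dorne 2.690, Brisco 4.064, Eskel 1.777, Carrow 7.782, Galen 3.856, Farrow 24.132, Harke 3.699.
Webster allocation: Dorne 3, Brisco 4, Eskel 2, Carrow 8, Galen 4, Farrow 23, Harke 4.
Farrow has quota 24.132 (lower 24, upper 25) but receives 23 — outside the quota interval.

Farrow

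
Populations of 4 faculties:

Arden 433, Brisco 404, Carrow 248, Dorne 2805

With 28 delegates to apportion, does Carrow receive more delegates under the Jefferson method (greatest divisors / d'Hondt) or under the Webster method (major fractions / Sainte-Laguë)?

Jefferson: Arden 3, Brisco 3, Carrow 1, Dorne 21.
Webster: Arden 3, Brisco 3, Carrow 2, Dorne 20.
Carrow gets 1 under Jefferson and 2 under Webster.

Webster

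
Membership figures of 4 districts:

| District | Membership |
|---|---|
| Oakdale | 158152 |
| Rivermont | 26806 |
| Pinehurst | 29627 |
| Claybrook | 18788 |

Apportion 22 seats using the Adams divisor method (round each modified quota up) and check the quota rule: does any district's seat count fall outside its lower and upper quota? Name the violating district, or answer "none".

Standard quotas: Oakdale 14.909, Rivermont 2.527, Pinehurst 2.793, Claybrook 1.771.
Adams allocation: Oakdale 14, Rivermont 3, Pinehurst 3, Claybrook 2.
Every allocation lies between the lower and upper quota.

none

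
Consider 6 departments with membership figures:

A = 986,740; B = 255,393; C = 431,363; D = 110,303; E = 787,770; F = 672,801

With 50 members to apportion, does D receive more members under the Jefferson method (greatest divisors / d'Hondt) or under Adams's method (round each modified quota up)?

Jefferson: A 16, B 4, C 7, D 1, E 12, F 10.
Adams: A 15, B 4, C 7, D 2, E 12, F 10.
D gets 1 under Jefferson and 2 under Adams.

Adams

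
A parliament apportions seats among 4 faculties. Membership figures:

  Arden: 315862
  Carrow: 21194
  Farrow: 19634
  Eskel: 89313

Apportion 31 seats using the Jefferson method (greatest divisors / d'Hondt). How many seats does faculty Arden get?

23

Standard divisor 446003/31 ≈ 14387.194; standard quotas: Arden 21.954, Carrow 1.473, Farrow 1.365, Eskel 6.208.
Rounding down gives 21, 1, 1, 6 = 29 seats, so the divisor must be adjusted.
With modified divisor 13400: modified quotas Arden 23.572, Carrow 1.582, Farrow 1.465, Eskel 6.665.
Rounding down: Arden 23, Carrow 1, Farrow 1, Eskel 6 (total 31).
Arden receives 23.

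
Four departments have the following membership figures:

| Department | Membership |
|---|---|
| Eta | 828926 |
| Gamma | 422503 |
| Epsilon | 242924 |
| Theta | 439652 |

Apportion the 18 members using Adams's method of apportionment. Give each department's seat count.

Eta 7; Gamma 4; Epsilon 3; Theta 4

Standard divisor 1934005/18 ≈ 107444.722; standard quotas: Eta 7.715, Gamma 3.932, Epsilon 2.261, Theta 4.092.
Rounding up gives 8, 4, 3, 5 = 20 seats, so the divisor must be adjusted.
With modified divisor 119900: modified quotas Eta 6.913, Gamma 3.524, Epsilon 2.026, Theta 3.667.
Rounding up: Eta 7, Gamma 4, Epsilon 3, Theta 4 (total 18).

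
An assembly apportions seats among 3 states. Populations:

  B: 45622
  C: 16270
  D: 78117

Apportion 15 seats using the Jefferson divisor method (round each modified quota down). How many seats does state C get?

1

Standard divisor 140009/15 ≈ 9333.933; standard quotas: B 4.888, C 1.743, D 8.369.
Rounding down gives 4, 1, 8 = 13 seats, so the divisor must be adjusted.
With modified divisor 8400: modified quotas B 5.431, C 1.937, D 9.300.
Rounding down: B 5, C 1, D 9 (total 15).
C receives 1.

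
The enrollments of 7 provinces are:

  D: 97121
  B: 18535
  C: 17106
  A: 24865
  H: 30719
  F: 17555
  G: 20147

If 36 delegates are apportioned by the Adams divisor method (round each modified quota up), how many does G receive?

3

Standard divisor 226048/36 ≈ 6279.111; standard quotas: D 15.467, B 2.952, C 2.724, A 3.960, H 4.892, F 2.796, G 3.209.
Rounding up gives 16, 3, 3, 4, 5, 3, 4 = 38 seats, so the divisor must be adjusted.
With modified divisor 6800: modified quotas D 14.283, B 2.726, C 2.516, A 3.657, H 4.518, F 2.582, G 2.963.
Rounding up: D 15, B 3, C 3, A 4, H 5, F 3, G 3 (total 36).
G receives 3.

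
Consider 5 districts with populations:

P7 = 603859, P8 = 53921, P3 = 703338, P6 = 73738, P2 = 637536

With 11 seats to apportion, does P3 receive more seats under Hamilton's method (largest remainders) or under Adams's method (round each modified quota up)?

Hamilton: P7 3, P8 0, P3 4, P6 1, P2 3.
Adams: P7 3, P8 1, P3 3, P6 1, P2 3.
P3 gets 4 under Hamilton and 3 under Adams.

Hamilton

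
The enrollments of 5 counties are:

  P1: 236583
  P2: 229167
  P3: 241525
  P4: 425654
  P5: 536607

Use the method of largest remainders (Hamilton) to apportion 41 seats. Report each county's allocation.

The standard divisor is 1669536/41 ≈ 40720.39.
Standard quotas: P1 5.8099, P2 5.6278, P3 5.9313, P4 10.4531, P5 13.1778.
Lower quotas: P1 5, P2 5, P3 5, P4 10, P5 13 (sum 38, leaving 3 seats).
Remainders in descending order: P3 0.9313, P1 0.8099, P2 0.6278, P4 0.4531, P5 0.1778.
The surplus seats go to P3, P1, P2.

P1=6; P2=6; P3=6; P4=10; P5=13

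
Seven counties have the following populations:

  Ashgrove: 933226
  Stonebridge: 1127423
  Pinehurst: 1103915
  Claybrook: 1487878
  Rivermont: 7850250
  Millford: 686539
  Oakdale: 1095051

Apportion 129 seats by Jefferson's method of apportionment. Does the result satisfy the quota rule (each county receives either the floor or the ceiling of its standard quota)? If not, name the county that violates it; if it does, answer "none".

Rivermont

Standard quotas: Ashgrove 8.428, Stonebridge 10.182, Pinehurst 9.969, Claybrook 13.437, Rivermont 70.895, Millford 6.200, Oakdale 9.889.
Jefferson allocation: Ashgrove 8, Stonebridge 10, Pinehurst 10, Claybrook 13, Rivermont 72, Millford 6, Oakdale 10.
Rivermont has quota 70.895 (lower 70, upper 71) but receives 72 — outside the quota interval.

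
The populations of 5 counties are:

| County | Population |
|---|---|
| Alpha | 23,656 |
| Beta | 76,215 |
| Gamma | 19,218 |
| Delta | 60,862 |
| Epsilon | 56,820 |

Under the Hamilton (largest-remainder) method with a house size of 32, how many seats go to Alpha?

The standard divisor is 236771/32 ≈ 7399.094.
Standard quotas: Alpha 3.1971, Beta 10.3006, Gamma 2.5973, Delta 8.2256, Epsilon 7.6793.
Lower quotas: Alpha 3, Beta 10, Gamma 2, Delta 8, Epsilon 7 (sum 30, leaving 2 seats).
Remainders in descending order: Epsilon 0.6793, Gamma 0.5973, Beta 0.3006, Delta 0.2256, Alpha 0.1971.
Largest remainders: Epsilon, Gamma receive the extra seats.
Alpha receives 3.

3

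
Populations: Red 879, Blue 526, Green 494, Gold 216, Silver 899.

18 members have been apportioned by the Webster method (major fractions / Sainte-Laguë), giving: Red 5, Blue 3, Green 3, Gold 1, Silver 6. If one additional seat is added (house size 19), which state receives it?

Priority for the next seat is population ÷ (current seats + 0.5).
Priorities: Red 159.818, Blue 150.286, Green 141.143, Gold 144.000, Silver 138.308.
Highest priority: Red.

Red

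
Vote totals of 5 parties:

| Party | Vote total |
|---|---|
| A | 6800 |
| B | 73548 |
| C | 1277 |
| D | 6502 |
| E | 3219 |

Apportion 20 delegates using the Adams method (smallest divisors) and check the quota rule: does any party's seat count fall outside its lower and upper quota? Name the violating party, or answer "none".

B

Standard quotas: A 1.489, B 16.103, C 0.280, D 1.424, E 0.705.
Adams allocation: A 2, B 14, C 1, D 2, E 1.
B has quota 16.103 (lower 16, upper 17) but receives 14 — outside the quota interval.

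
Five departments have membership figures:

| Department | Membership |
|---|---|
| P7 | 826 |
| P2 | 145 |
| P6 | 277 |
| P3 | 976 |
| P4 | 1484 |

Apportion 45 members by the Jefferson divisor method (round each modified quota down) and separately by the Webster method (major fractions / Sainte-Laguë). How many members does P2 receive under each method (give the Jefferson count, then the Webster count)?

Jefferson: P7 10, P2 1, P6 3, P3 12, P4 19.
Webster: P7 10, P2 2, P6 3, P3 12, P4 18.
P2 gets 1 under Jefferson and 2 under Webster.

1 and 2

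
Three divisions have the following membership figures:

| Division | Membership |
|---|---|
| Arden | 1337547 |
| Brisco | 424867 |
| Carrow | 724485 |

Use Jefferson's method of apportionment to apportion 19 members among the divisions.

Arden: 11, Brisco: 3, Carrow: 5

Standard divisor 2486899/19 ≈ 130889.421; standard quotas: Arden 10.219, Brisco 3.246, Carrow 5.535.
Rounding down gives 10, 3, 5 = 18 seats, so the divisor must be adjusted.
With modified divisor 121200: modified quotas Arden 11.036, Brisco 3.506, Carrow 5.978.
Rounding down: Arden 11, Brisco 3, Carrow 5 (total 19).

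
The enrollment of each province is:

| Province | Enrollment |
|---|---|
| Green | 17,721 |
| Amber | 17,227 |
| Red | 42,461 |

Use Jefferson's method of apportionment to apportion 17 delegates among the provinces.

Standard divisor 77409/17 ≈ 4553.471; standard quotas: Green 3.892, Amber 3.783, Red 9.325.
Rounding down gives 3, 3, 9 = 15 seats, so the divisor must be adjusted.
With modified divisor 4280: modified quotas Green 4.140, Amber 4.025, Red 9.921.
Rounding down: Green 4, Amber 4, Red 9 (total 17).

Green: 4; Amber: 4; Red: 9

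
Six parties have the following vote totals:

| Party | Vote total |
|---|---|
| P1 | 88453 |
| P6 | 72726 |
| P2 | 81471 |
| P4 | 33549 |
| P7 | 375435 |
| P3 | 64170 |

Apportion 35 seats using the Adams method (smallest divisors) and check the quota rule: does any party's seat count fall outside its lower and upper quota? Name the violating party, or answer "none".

Standard quotas: P1 4.325, P6 3.556, P2 3.984, P4 1.640, P7 18.357, P3 3.138.
Adams allocation: P1 5, P6 4, P2 4, P4 2, P7 17, P3 3.
P7 has quota 18.357 (lower 18, upper 19) but receives 17 — outside the quota interval.

P7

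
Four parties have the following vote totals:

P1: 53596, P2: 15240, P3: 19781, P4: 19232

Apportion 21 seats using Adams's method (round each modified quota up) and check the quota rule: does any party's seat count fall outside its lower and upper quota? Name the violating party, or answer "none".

none

Standard quotas: P1 10.436, P2 2.967, P3 3.852, P4 3.745.
Adams allocation: P1 10, P2 3, P3 4, P4 4.
Every allocation lies between the lower and upper quota.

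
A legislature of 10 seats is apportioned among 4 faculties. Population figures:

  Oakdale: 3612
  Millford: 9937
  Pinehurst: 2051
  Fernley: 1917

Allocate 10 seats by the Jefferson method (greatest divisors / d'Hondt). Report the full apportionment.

Oakdale 2; Millford 6; Pinehurst 1; Fernley 1

Standard divisor 17517/10 ≈ 1751.7; standard quotas: Oakdale 2.062, Millford 5.673, Pinehurst 1.171, Fernley 1.094.
Rounding down gives 2, 5, 1, 1 = 9 seats, so the divisor must be adjusted.
With modified divisor 1500: modified quotas Oakdale 2.408, Millford 6.625, Pinehurst 1.367, Fernley 1.278.
Rounding down: Oakdale 2, Millford 6, Pinehurst 1, Fernley 1 (total 10).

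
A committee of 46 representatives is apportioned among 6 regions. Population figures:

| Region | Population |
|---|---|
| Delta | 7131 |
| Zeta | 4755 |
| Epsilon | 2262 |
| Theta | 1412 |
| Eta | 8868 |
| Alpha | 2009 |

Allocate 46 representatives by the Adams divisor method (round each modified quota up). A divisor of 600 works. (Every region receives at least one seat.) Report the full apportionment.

With modified divisor 600: modified quotas Delta 11.885, Zeta 7.925, Epsilon 3.770, Theta 2.353, Eta 14.780, Alpha 3.348.
Rounding up: Delta 12, Zeta 8, Epsilon 4, Theta 3, Eta 15, Alpha 4 (total 46).

Delta 12, Zeta 8, Epsilon 4, Theta 3, Eta 15, Alpha 4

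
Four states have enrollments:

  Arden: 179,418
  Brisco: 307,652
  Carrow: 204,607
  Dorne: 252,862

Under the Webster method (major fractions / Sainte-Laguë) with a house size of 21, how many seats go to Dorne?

Standard divisor 944539/21 ≈ 44978.048; standard quotas: Arden 3.989, Brisco 6.840, Carrow 4.549, Dorne 5.622.
Rounding to the nearest integer gives 4, 7, 5, 6 = 22 seats, so the divisor must be adjusted.
With modified divisor 45700: modified quotas Arden 3.926, Brisco 6.732, Carrow 4.477, Dorne 5.533.
Rounding to the nearest integer: Arden 4, Brisco 7, Carrow 4, Dorne 6 (total 21).
Dorne receives 6.

6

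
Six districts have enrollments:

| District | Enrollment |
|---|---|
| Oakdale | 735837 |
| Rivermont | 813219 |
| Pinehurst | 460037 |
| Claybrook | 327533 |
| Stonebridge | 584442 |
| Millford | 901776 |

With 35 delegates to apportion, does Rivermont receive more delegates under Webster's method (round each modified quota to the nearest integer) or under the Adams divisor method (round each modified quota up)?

Webster

Webster: Oakdale 7, Rivermont 8, Pinehurst 4, Claybrook 3, Stonebridge 5, Millford 8.
Adams: Oakdale 7, Rivermont 7, Pinehurst 4, Claybrook 3, Stonebridge 6, Millford 8.
Rivermont gets 8 under Webster and 7 under Adams.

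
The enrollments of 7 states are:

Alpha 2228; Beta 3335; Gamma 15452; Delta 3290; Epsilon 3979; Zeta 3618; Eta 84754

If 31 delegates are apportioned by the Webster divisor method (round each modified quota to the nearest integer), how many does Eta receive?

22

Standard divisor 116656/31 ≈ 3763.097; standard quotas: Alpha 0.592, Beta 0.886, Gamma 4.106, Delta 0.874, Epsilon 1.057, Zeta 0.961, Eta 22.522.
Rounding to the nearest integer gives 1, 1, 4, 1, 1, 1, 23 = 32 seats, so the divisor must be adjusted.
With modified divisor 3900: modified quotas Alpha 0.571, Beta 0.855, Gamma 3.962, Delta 0.844, Epsilon 1.020, Zeta 0.928, Eta 21.732.
Rounding to the nearest integer: Alpha 1, Beta 1, Gamma 4, Delta 1, Epsilon 1, Zeta 1, Eta 22 (total 31).
Eta receives 22.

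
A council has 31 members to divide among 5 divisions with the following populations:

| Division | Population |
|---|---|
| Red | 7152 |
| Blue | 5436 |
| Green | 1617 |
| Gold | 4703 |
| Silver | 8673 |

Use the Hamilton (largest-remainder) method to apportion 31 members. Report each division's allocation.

Red 8; Blue 6; Green 2; Gold 5; Silver 10

The standard divisor is 27581/31 ≈ 889.71.
Standard quotas: Red 8.0386, Blue 6.1099, Green 1.8174, Gold 5.2860, Silver 9.7481.
Lower quotas: Red 8, Blue 6, Green 1, Gold 5, Silver 9 (sum 29, leaving 2 seats).
Remainders in descending order: Green 0.8174, Silver 0.7481, Gold 0.2860, Blue 0.1099, Red 0.0386.
Largest remainders: Green, Silver receive the extra seats.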